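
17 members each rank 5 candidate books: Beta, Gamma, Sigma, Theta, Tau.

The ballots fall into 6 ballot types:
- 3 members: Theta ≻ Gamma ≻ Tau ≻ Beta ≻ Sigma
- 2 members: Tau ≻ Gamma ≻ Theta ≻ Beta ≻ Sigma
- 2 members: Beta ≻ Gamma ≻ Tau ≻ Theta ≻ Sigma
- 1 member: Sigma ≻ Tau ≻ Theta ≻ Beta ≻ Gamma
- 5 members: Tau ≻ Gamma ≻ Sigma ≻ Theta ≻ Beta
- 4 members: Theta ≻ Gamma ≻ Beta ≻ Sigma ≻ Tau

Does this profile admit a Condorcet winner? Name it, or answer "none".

Gamma

Head-to-head results (17 members):
Beta vs Gamma: 2+1 = 3 for Beta, 14 for Gamma — Gamma by 14–3.
Beta vs Sigma: 3+2+2+4 = 11 for Beta, 6 for Sigma — Beta by 11–6.
Beta vs Theta: Beta is ranked higher on 2 ballots, Theta on 15. Theta wins 15–2.
Beta vs Tau: 2+4 = 6 for Beta, 11 for Tau — Tau by 11–6.
Gamma vs Sigma: Gamma preferred on 3+2+2+5+4 = 16 ballots; Gamma wins 16–1.
Gamma vs Theta: Gamma preferred on 2+2+5 = 9 ballots; Gamma wins 9–8.
Gamma vs Tau: 9 to 8, Gamma.
Sigma vs Theta: Sigma is ranked higher on 1+5 = 6 ballots, Theta on 11. Theta wins 11–6.
Sigma vs Tau: 5 to 12, Tau.
Theta vs Tau: Theta preferred on 3+4 = 7 ballots; Tau wins 10–7.
Gamma beats each of Beta, Sigma, Theta, Tau — Gamma is the Condorcet winner.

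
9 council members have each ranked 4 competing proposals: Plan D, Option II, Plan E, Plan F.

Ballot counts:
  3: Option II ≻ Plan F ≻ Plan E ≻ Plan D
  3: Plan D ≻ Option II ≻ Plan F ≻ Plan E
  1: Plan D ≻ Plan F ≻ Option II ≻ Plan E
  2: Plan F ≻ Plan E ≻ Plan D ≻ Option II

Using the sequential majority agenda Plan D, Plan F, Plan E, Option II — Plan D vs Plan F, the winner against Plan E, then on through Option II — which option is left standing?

Round 1: Plan D vs Plan F — 4–5, Plan F advances.
Round 2: Plan F vs Plan E — 9–0, Plan F advances.
Round 3: Plan F vs Option II — 3–6, Option II advances.
Option II survives the agenda.

Option II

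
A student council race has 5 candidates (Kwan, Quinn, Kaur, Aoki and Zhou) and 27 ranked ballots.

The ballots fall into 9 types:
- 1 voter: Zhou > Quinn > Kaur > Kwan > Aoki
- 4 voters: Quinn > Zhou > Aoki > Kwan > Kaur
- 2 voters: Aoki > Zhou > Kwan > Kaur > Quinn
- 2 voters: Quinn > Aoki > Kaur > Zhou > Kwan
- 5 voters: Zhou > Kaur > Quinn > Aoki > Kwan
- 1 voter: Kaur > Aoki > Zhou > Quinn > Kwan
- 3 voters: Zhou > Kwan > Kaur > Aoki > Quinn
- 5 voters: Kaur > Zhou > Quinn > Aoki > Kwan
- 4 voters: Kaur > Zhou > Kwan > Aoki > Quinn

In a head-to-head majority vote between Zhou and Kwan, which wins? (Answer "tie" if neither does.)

Ballots ranking Zhou above Kwan: 1 + 4 + 2 + 2 + 5 + 1 + 3 + 5 + 4 = 27.
Ballots ranking Kwan above Zhou: 27 − 27 = 0.
Zhou wins the head-to-head 27–0.

Zhou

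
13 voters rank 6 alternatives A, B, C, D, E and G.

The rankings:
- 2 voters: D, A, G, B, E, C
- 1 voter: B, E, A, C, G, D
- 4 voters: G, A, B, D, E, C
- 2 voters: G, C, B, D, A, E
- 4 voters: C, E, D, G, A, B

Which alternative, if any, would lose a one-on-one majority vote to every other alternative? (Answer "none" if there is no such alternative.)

Pairwise majorities:
A vs B: A preferred on 2+4+4 = 10 ballots; A wins 10–3.
A vs C: A wins 7–6.
A vs D: D wins 8–5.
A vs E: A is ranked higher on 2+4+2 = 8 ballots, E on 5. A wins 8–5.
A vs G: G wins 10–3.
B–C: B 7–6.
B vs D: B preferred on 1+4+2 = 7 ballots; B wins 7–6.
B vs E: 2+1+4+2 = 9 for B, 4 for E — B by 9–4.
B–G: G 12–1.
C–D: C 7–6.
C–E: E 7–6.
C vs G: 5 to 8, G.
D vs E: D preferred on 2+4+2 = 8 ballots; D wins 8–5.
D vs G: D is ranked higher on 2+4 = 6 ballots, G on 7. G wins 7–6.
E vs G: G wins 8–5.
No alternative is winless: A beats B; B beats C; C beats D; D beats A; E beats C; G beats A. There is no Condorcet loser.

none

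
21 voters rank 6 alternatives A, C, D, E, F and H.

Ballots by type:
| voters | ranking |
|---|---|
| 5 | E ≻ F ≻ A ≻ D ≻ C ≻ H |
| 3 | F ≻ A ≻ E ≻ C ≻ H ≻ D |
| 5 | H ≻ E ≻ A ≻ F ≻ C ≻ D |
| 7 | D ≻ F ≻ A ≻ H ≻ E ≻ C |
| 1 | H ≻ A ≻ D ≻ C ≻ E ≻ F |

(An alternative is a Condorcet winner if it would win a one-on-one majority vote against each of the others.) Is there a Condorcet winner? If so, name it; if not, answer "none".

Check each pair by majority over 21 ballots:
A–C: A 21–0.
A vs D: A, 14–7.
A vs E: A wins 11–10.
A vs F: F wins 15–6.
A–H: A 15–6.
C vs D: D wins 13–8.
C–E: E 20–1.
C vs F: F, 20–1.
C vs H: H wins 13–8.
D vs E: E wins 13–8.
D vs F: F wins 13–8.
D–H: D 12–9.
E–F: E 11–10.
E–H: H 13–8.
F vs H: F wins 15–6.
Each alternative drops at least one matchup (A loses to F; C loses to A; D loses to A; E loses to A; F loses to E; H loses to A); the cycle A → E → F → A rules out a Condorcet winner.

none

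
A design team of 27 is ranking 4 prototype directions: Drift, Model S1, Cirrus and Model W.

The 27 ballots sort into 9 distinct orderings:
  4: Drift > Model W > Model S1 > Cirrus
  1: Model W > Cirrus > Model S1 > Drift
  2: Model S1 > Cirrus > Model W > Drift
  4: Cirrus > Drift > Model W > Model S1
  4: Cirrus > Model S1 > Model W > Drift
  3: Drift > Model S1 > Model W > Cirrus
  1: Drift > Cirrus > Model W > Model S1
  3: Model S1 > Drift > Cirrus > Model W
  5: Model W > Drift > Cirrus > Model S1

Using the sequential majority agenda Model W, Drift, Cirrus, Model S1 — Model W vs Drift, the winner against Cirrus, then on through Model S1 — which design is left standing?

Round 1: Model W vs Drift — 12–15, Drift advances.
Round 2: Drift vs Cirrus — 16–11, Drift advances.
Round 3: Drift vs Model S1 — 17–10, Drift advances.
The agenda winner is Drift.

Drift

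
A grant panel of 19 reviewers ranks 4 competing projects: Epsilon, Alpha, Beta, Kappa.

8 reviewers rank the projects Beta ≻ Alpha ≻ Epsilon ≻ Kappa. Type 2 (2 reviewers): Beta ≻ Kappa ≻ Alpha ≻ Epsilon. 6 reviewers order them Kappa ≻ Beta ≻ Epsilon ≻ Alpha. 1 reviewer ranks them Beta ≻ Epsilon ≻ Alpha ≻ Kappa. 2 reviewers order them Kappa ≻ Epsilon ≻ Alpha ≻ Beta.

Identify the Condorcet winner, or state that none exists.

Pairwise majorities:
Epsilon vs Alpha: 6+1+2 = 9 for Epsilon, 10 for Alpha — Alpha by 10–9.
Epsilon vs Beta: 2 for Epsilon, 17 for Beta — Beta by 17–2.
Epsilon vs Kappa: Epsilon preferred on 8+1 = 9 ballots; Kappa wins 10–9.
Alpha vs Beta: Alpha is ranked higher on 2 ballots, Beta on 17. Beta wins 17–2.
Alpha vs Kappa: 9 to 10, Kappa.
Beta vs Kappa: Beta is ranked higher on 8+2+1 = 11 ballots, Kappa on 8. Beta wins 11–8.
Beta wins every pairwise contest, so Beta is the Condorcet winner.

Beta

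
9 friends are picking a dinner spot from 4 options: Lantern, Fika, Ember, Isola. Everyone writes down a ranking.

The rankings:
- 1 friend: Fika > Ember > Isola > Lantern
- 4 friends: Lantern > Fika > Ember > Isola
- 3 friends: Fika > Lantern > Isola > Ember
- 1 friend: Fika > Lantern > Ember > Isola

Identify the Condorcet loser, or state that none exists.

Head-to-head results (9 friends):
Lantern–Fika: Fika 5–4.
Lantern vs Ember: Lantern wins 8–1.
Lantern vs Isola: 4+3+1 = 8 for Lantern, 1 for Isola — Lantern by 8–1.
Fika vs Ember: Fika is ranked higher on 1+4+3+1 = 9 ballots, Ember on 0. Fika wins 9–0.
Fika vs Isola: Fika wins 9–0.
Ember vs Isola: Ember, 6–3.
Only Isola has no wins; Isola is the Condorcet loser.

Isola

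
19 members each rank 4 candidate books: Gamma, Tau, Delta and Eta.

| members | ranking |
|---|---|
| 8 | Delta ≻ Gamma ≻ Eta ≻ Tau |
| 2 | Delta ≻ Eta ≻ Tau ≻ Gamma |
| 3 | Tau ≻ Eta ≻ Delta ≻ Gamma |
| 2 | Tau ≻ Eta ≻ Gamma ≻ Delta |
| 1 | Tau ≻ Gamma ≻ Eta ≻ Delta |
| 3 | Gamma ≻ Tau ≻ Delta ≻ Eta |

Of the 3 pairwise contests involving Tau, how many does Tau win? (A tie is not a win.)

0

Tau against each rival (19 members):
Tau vs Gamma: Gamma, 11–8.
Tau vs Delta: Delta, 10–9.
Tau vs Eta: Eta wins 10–9.
Tau beats no one; loses to Gamma, Delta, Eta — 0 pairwise wins.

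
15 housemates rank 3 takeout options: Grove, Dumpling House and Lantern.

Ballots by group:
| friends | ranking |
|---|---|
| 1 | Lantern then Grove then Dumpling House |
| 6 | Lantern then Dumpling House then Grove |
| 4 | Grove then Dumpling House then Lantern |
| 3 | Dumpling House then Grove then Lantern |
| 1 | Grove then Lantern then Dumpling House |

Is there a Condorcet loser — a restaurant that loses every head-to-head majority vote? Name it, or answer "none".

none

Pairwise majorities:
Grove vs Dumpling House: Grove is ranked higher on 1+4+1 = 6 ballots, Dumpling House on 9. Dumpling House wins 9–6.
Grove vs Lantern: Grove, 8–7.
Dumpling House vs Lantern: 4+3 = 7 for Dumpling House, 8 for Lantern — Lantern by 8–7.
Each restaurant has at least one pairwise win (Grove beats Lantern; Dumpling House beats Grove; Lantern beats Dumpling House) — no Condorcet loser.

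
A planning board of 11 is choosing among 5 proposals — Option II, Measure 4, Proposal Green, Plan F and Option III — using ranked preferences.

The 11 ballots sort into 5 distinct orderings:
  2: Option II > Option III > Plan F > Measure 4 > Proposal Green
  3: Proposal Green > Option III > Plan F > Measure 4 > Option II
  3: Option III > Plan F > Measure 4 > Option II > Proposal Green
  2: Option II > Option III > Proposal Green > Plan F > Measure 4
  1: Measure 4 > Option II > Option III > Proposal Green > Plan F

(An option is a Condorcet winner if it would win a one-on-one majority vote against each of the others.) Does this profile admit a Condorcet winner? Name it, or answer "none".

Option III

Check each pair by majority over 11 ballots:
Option II vs Measure 4: 2+2 = 4 for Option II, 7 for Measure 4 — Measure 4 by 7–4.
Option II vs Proposal Green: Option II is ranked higher on 2+3+2+1 = 8 ballots, Proposal Green on 3. Option II wins 8–3.
Option II vs Plan F: 2+2+1 = 5 for Option II, 6 for Plan F — Plan F by 6–5.
Option II vs Option III: 5 to 6, Option III.
Measure 4 vs Proposal Green: 2+3+1 = 6 for Measure 4, 5 for Proposal Green — Measure 4 by 6–5.
Measure 4 vs Plan F: Measure 4 is ranked higher on 1 ballot, Plan F on 10. Plan F wins 10–1.
Measure 4 vs Option III: 1 to 10, Option III.
Proposal Green vs Plan F: 3+2+1 = 6 for Proposal Green, 5 for Plan F — Proposal Green by 6–5.
Proposal Green vs Option III: 3 to 8, Option III.
Plan F vs Option III: 0 for Plan F, 11 for Option III — Option III by 11–0.
Option III wins every pairwise contest, so Option III is the Condorcet winner.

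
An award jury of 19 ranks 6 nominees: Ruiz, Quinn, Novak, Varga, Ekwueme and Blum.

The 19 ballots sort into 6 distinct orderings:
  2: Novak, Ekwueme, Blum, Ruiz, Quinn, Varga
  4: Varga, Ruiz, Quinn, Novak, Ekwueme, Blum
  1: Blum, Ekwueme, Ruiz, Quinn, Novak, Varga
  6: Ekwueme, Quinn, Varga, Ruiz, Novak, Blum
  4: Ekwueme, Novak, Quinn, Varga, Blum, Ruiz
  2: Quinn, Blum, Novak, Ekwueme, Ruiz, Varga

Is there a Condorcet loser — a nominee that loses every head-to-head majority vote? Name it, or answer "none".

Pairwise majorities:
Ruiz–Quinn: Quinn 12–7.
Ruiz vs Novak: Ruiz, 11–8.
Ruiz vs Varga: Ruiz is ranked higher on 2+1+2 = 5 ballots, Varga on 14. Varga wins 14–5.
Ruiz vs Ekwueme: Ekwueme, 15–4.
Ruiz–Blum: Ruiz 10–9.
Quinn vs Novak: 4+1+6+2 = 13 for Quinn, 6 for Novak — Quinn by 13–6.
Quinn vs Varga: Quinn, 15–4.
Quinn vs Ekwueme: Ekwueme, 13–6.
Quinn vs Blum: Quinn is ranked higher on 4+6+4+2 = 16 ballots, Blum on 3. Quinn wins 16–3.
Novak vs Varga: Varga wins 10–9.
Novak vs Ekwueme: Ekwueme, 11–8.
Novak vs Blum: 2+4+6+4 = 16 for Novak, 3 for Blum — Novak by 16–3.
Varga vs Ekwueme: Ekwueme, 15–4.
Varga vs Blum: Varga is ranked higher on 4+6+4 = 14 ballots, Blum on 5. Varga wins 14–5.
Ekwueme vs Blum: 16 to 3, Ekwueme.
Blum loses to every other nominee — it is the Condorcet loser.

Blum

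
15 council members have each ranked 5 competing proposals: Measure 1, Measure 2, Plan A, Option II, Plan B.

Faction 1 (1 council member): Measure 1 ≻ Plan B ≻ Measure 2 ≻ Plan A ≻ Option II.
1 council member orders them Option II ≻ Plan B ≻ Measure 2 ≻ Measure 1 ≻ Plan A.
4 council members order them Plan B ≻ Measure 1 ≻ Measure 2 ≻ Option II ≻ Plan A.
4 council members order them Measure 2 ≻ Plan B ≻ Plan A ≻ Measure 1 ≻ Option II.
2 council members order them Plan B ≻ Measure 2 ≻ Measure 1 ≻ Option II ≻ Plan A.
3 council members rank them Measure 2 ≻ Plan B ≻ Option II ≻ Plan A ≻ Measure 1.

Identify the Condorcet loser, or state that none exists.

Pairwise majorities:
Measure 1 vs Measure 2: Measure 1 preferred on 1+4 = 5 ballots; Measure 2 wins 10–5.
Measure 1 vs Plan A: Measure 1 is ranked higher on 1+1+4+2 = 8 ballots, Plan A on 7. Measure 1 wins 8–7.
Measure 1 vs Option II: Measure 1 wins 11–4.
Measure 1 vs Plan B: Measure 1 is ranked higher on 1 ballot, Plan B on 14. Plan B wins 14–1.
Measure 2 vs Plan A: Measure 2 is ranked higher on 1+1+4+4+2+3 = 15 ballots, Plan A on 0. Measure 2 wins 15–0.
Measure 2 vs Option II: Measure 2 wins 14–1.
Measure 2 vs Plan B: Plan B wins 8–7.
Plan A vs Option II: Plan A preferred on 1+4 = 5 ballots; Option II wins 10–5.
Plan A vs Plan B: Plan B, 15–0.
Option II vs Plan B: Plan B, 14–1.
Plan A loses to every other option — it is the Condorcet loser.

Plan A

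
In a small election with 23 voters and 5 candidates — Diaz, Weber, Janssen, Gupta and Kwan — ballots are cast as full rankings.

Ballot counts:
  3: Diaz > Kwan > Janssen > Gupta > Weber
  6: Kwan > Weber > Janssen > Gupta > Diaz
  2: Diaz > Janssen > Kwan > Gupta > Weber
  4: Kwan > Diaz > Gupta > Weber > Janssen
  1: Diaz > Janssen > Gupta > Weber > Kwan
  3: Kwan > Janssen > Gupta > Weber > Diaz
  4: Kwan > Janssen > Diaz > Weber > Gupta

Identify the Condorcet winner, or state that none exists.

Check each pair by majority over 23 ballots:
Diaz vs Weber: 14 to 9, Diaz.
Diaz vs Janssen: 3+2+4+1 = 10 for Diaz, 13 for Janssen — Janssen by 13–10.
Diaz vs Gupta: Diaz wins 14–9.
Diaz vs Kwan: 3+2+1 = 6 for Diaz, 17 for Kwan — Kwan by 17–6.
Weber vs Janssen: Janssen wins 13–10.
Weber vs Gupta: Gupta, 13–10.
Weber vs Kwan: Weber is ranked higher on 1 ballot, Kwan on 22. Kwan wins 22–1.
Janssen vs Gupta: Janssen preferred on 3+6+2+1+3+4 = 19 ballots; Janssen wins 19–4.
Janssen vs Kwan: 2+1 = 3 for Janssen, 20 for Kwan — Kwan by 20–3.
Gupta vs Kwan: Kwan wins 22–1.
Kwan beats each of Diaz, Weber, Janssen, Gupta — Kwan is the Condorcet winner.

Kwan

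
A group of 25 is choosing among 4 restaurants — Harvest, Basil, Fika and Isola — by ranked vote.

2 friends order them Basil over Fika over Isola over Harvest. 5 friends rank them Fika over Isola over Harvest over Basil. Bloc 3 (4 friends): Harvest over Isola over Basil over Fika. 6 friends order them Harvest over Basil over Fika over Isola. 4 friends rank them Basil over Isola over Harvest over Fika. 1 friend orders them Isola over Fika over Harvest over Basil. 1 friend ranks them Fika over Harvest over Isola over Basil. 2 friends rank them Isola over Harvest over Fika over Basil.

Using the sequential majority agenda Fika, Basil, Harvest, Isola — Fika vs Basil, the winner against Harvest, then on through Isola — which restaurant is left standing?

Round 1: Fika vs Basil — 9–16, Basil advances.
Round 2: Basil vs Harvest — 6–19, Harvest advances.
Round 3: Harvest vs Isola — 11–14, Isola advances.
The agenda winner is Isola.

Isola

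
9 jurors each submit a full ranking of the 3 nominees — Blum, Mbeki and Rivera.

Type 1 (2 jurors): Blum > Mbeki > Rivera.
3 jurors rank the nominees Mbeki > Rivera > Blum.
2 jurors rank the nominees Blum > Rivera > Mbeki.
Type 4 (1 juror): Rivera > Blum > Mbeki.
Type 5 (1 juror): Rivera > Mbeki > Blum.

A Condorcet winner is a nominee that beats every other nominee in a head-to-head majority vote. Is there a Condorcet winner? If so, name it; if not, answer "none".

Pairwise majorities:
Blum vs Mbeki: Blum wins 5–4.
Blum vs Rivera: Rivera wins 5–4.
Mbeki–Rivera: Mbeki 5–4.
No nominee is unbeaten: Blum loses to Rivera; Mbeki loses to Blum; Rivera loses to Mbeki. In particular Blum beats Mbeki beats Rivera beats Blum is a majority cycle — no Condorcet winner exists.

none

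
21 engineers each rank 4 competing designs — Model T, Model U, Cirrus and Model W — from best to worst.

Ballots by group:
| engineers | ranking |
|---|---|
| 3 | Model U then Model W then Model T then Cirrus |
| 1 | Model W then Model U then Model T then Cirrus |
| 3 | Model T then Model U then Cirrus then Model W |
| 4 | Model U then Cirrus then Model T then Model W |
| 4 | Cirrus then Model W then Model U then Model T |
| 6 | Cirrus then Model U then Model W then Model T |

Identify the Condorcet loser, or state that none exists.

Model T

Head-to-head results (21 engineers):
Model T vs Model U: 3 for Model T, 18 for Model U — Model U by 18–3.
Model T vs Cirrus: Cirrus, 14–7.
Model T vs Model W: Model T preferred on 3+4 = 7 ballots; Model W wins 14–7.
Model U vs Cirrus: Model U preferred on 3+1+3+4 = 11 ballots; Model U wins 11–10.
Model U vs Model W: Model U, 16–5.
Cirrus vs Model W: Cirrus, 17–4.
Model T loses to every other design — it is the Condorcet loser.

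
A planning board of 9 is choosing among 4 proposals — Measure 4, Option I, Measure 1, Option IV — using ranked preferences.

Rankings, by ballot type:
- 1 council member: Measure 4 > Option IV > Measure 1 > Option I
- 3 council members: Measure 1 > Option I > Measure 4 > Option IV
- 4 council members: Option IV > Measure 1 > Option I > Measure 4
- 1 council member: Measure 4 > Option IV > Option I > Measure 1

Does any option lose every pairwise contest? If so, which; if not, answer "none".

none

Head-to-head results (9 council members):
Measure 4 vs Option I: 1+1 = 2 for Measure 4, 7 for Option I — Option I by 7–2.
Measure 4 vs Measure 1: 2 to 7, Measure 1.
Measure 4 vs Option IV: Measure 4 wins 5–4.
Option I vs Measure 1: 1 for Option I, 8 for Measure 1 — Measure 1 by 8–1.
Option I vs Option IV: Option I preferred on 3 ballots; Option IV wins 6–3.
Measure 1 vs Option IV: Option IV wins 6–3.
No option is winless: Measure 4 beats Option IV; Option I beats Measure 4; Measure 1 beats Measure 4; Option IV beats Option I. There is no Condorcet loser.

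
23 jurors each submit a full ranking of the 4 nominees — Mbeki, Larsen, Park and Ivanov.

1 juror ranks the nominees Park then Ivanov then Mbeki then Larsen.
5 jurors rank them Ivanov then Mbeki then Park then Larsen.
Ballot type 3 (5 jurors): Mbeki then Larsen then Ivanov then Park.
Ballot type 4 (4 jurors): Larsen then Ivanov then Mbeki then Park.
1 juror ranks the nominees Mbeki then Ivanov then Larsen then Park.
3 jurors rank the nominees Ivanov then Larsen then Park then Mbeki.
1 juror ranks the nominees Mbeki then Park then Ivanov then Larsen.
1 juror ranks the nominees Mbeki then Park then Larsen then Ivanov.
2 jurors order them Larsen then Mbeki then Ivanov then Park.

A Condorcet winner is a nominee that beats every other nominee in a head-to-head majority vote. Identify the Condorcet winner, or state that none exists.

none

Pairwise majorities:
Mbeki vs Larsen: 1+5+5+1+1+1 = 14 for Mbeki, 9 for Larsen — Mbeki by 14–9.
Mbeki vs Park: Mbeki, 19–4.
Mbeki vs Ivanov: Ivanov wins 13–10.
Larsen vs Park: Larsen wins 15–8.
Larsen vs Ivanov: 12 to 11, Larsen.
Park vs Ivanov: Ivanov wins 20–3.
Every nominee loses at least once (Mbeki loses to Ivanov; Larsen loses to Mbeki; Park loses to Mbeki; Ivanov loses to Larsen). The majority relation contains the cycle Mbeki beats Larsen beats Ivanov beats Mbeki, so there is no Condorcet winner.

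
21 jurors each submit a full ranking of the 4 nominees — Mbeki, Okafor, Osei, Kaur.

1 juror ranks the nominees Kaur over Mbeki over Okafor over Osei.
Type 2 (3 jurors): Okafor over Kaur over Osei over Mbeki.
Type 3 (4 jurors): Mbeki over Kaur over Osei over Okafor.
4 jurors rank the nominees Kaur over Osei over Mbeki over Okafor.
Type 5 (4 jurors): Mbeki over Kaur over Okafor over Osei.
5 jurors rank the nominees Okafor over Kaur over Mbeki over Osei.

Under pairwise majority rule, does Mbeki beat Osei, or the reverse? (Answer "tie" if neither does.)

Ballots ranking Mbeki above Osei: 1 + 4 + 4 + 5 = 14.
Ballots ranking Osei above Mbeki: 21 − 14 = 7.
Mbeki wins the head-to-head 14–7.

Mbeki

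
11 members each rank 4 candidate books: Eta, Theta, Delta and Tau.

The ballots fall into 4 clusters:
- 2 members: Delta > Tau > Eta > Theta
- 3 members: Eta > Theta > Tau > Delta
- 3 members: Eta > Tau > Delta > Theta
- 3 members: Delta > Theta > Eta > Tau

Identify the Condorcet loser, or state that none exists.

Pairwise majorities:
Eta vs Theta: Eta, 8–3.
Eta vs Delta: 6 to 5, Eta.
Eta vs Tau: Eta is ranked higher on 3+3+3 = 9 ballots, Tau on 2. Eta wins 9–2.
Theta vs Delta: 3 for Theta, 8 for Delta — Delta by 8–3.
Theta vs Tau: Theta, 6–5.
Delta–Tau: Tau 6–5.
No book is winless: Eta beats Theta; Theta beats Tau; Delta beats Theta; Tau beats Delta. There is no Condorcet loser.

none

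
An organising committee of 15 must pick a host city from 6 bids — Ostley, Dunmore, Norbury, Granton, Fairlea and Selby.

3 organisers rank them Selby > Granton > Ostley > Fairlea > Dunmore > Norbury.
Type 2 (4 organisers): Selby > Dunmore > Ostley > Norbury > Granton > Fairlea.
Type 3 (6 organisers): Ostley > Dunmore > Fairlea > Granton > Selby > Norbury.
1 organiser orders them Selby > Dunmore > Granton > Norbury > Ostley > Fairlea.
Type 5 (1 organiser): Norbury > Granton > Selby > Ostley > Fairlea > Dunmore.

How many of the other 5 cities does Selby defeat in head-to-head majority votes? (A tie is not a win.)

5

Selby against each rival (15 organisers):
Selby vs Ostley: Selby is ranked higher on 3+4+1+1 = 9 ballots, Ostley on 6. Selby wins 9–6.
Selby vs Dunmore: Selby is ranked higher on 3+4+1+1 = 9 ballots, Dunmore on 6. Selby wins 9–6.
Selby vs Norbury: Selby preferred on 3+4+6+1 = 14 ballots; Selby wins 14–1.
Selby vs Granton: Selby, 8–7.
Selby vs Fairlea: 3+4+1+1 = 9 for Selby, 6 for Fairlea — Selby by 9–6.
Selby beats Ostley, Dunmore, Norbury, Granton, Fairlea — 5 pairwise wins.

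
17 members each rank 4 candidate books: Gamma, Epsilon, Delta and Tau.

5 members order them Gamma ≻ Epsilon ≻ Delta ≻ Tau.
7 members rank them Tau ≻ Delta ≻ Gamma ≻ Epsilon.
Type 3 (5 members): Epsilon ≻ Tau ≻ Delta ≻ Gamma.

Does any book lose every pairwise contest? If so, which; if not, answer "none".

Pairwise majorities:
Gamma vs Epsilon: 5+7 = 12 for Gamma, 5 for Epsilon — Gamma by 12–5.
Gamma vs Delta: Delta, 12–5.
Gamma vs Tau: Tau wins 12–5.
Epsilon vs Delta: Epsilon, 10–7.
Epsilon vs Tau: Epsilon, 10–7.
Delta vs Tau: Delta preferred on 5 ballots; Tau wins 12–5.
Every book wins at least one matchup (Gamma beats Epsilon; Epsilon beats Delta; Delta beats Gamma; Tau beats Gamma), so there is no Condorcet loser.

none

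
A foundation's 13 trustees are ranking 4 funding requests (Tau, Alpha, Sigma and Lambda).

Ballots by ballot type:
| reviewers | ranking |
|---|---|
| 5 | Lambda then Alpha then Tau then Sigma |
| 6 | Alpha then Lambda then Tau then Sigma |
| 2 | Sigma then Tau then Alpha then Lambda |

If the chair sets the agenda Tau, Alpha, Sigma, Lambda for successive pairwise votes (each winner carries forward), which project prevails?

Round 1: Tau vs Alpha — 2–11, Alpha advances.
Round 2: Alpha vs Sigma — 11–2, Alpha advances.
Round 3: Alpha vs Lambda — 8–5, Alpha advances.
Alpha survives the agenda.

Alpha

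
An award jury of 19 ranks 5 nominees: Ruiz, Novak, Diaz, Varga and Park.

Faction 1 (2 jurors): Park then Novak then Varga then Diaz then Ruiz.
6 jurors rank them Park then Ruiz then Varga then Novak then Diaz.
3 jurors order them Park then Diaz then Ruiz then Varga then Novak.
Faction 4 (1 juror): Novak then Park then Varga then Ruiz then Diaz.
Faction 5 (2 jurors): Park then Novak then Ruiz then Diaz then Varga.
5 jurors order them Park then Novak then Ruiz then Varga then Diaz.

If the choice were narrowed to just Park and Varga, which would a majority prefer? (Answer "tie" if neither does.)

Park

Ballots ranking Park above Varga: 2 + 6 + 3 + 1 + 2 + 5 = 19.
Ballots ranking Varga above Park: 19 − 19 = 0.
Park wins the head-to-head 19–0.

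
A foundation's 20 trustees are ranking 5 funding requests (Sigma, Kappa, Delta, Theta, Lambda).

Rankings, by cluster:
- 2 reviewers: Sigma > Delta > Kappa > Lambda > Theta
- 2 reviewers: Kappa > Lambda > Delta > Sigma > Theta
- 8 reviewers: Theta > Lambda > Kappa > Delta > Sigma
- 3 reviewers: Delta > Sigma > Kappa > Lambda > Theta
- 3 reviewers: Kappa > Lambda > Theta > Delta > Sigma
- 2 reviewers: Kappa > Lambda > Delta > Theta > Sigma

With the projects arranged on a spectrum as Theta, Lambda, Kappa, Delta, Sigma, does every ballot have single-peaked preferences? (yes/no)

Axis positions: Theta=1, Lambda=2, Kappa=3, Delta=4, Sigma=5.
Cluster 1 (peak Sigma at position 5): ranking walks positions 5-4-3-2-1, expanding outward from the peak — single-peaked.
Cluster 2 (peak Kappa at position 3): ranking walks positions 3-2-4-5-1, expanding outward from the peak — single-peaked.
Cluster 3 (peak Theta at position 1): ranking walks positions 1-2-3-4-5, expanding outward from the peak — single-peaked.
Cluster 4 (peak Delta at position 4): ranking walks positions 4-5-3-2-1, expanding outward from the peak — single-peaked.
Cluster 5 (peak Kappa at position 3): ranking walks positions 3-2-1-4-5, expanding outward from the peak — single-peaked.
Cluster 6 (peak Kappa at position 3): ranking walks positions 3-2-4-1-5, expanding outward from the peak — single-peaked.
Every ranking is single-peaked on this axis.

yes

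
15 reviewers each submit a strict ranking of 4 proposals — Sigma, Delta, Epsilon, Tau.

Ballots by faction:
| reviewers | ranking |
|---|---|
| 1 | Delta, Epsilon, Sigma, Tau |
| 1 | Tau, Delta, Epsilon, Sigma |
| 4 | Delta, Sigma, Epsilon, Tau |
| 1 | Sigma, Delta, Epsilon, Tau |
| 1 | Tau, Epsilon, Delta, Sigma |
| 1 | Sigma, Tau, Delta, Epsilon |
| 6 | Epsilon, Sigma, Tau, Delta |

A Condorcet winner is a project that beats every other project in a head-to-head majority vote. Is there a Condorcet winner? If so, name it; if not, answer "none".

Head-to-head results (15 reviewers):
Sigma–Delta: Sigma 8–7.
Sigma–Epsilon: Epsilon 9–6.
Sigma vs Tau: Sigma wins 13–2.
Delta vs Epsilon: Delta wins 8–7.
Delta vs Tau: Tau, 9–6.
Epsilon–Tau: Epsilon 12–3.
Each project drops at least one matchup (Sigma loses to Epsilon; Delta loses to Sigma; Epsilon loses to Delta; Tau loses to Sigma); the cycle Sigma > Delta > Epsilon > Sigma rules out a Condorcet winner.

none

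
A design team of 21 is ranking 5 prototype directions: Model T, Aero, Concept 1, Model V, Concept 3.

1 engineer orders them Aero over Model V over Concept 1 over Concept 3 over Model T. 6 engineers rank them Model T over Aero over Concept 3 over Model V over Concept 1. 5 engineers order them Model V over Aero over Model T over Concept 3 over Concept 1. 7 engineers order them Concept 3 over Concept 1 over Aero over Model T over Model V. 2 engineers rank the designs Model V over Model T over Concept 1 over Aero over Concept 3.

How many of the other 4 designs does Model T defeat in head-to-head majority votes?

Model T against each rival (21 engineers):
Model T vs Aero: 6+2 = 8 for Model T, 13 for Aero — Aero by 13–8.
Model T–Concept 1: Model T 13–8.
Model T vs Model V: Model T wins 13–8.
Model T vs Concept 3: Model T is ranked higher on 6+5+2 = 13 ballots, Concept 3 on 8. Model T wins 13–8.
Model T beats Concept 1, Model V, Concept 3; loses to Aero — 3 pairwise wins.

3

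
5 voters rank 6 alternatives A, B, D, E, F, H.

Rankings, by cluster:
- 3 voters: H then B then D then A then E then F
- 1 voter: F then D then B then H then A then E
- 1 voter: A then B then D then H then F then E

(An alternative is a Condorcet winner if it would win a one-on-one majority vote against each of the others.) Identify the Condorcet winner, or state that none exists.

Check each pair by majority over 5 ballots:
A vs B: B, 4–1.
A–D: D 4–1.
A vs E: A wins 5–0.
A vs F: A wins 4–1.
A vs H: H wins 4–1.
B–D: B 4–1.
B–E: B 5–0.
B vs F: B, 4–1.
B vs H: H wins 3–2.
D vs E: D, 5–0.
D vs F: D, 4–1.
D vs H: H wins 3–2.
E vs F: E, 3–2.
E vs H: H wins 5–0.
F vs H: H, 4–1.
H wins every pairwise contest, so H is the Condorcet winner.

H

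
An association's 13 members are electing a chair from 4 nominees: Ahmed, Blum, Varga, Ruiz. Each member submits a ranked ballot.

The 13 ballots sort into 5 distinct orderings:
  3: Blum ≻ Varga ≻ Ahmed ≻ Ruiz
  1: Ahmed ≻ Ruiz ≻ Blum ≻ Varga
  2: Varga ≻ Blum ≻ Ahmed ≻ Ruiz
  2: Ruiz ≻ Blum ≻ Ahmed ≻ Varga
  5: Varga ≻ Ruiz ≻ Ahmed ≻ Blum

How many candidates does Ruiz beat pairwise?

2

Ruiz against each rival (13 voters):
Ruiz vs Ahmed: Ruiz wins 7–6.
Ruiz vs Blum: Ruiz wins 8–5.
Ruiz vs Varga: 1+2 = 3 for Ruiz, 10 for Varga — Varga by 10–3.
Ruiz beats Ahmed, Blum; loses to Varga — 2 pairwise wins.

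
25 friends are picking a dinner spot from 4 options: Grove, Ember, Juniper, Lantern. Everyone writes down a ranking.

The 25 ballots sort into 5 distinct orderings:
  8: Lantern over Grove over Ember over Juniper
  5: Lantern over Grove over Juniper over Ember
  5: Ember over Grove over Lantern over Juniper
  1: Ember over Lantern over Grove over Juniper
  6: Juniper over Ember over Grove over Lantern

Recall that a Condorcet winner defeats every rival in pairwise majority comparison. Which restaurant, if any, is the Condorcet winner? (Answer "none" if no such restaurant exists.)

Head-to-head results (25 friends):
Grove vs Ember: Grove preferred on 8+5 = 13 ballots; Grove wins 13–12.
Grove vs Juniper: Grove, 19–6.
Grove vs Lantern: Grove is ranked higher on 5+6 = 11 ballots, Lantern on 14. Lantern wins 14–11.
Ember vs Juniper: Ember, 14–11.
Ember vs Lantern: 12 to 13, Lantern.
Juniper–Lantern: Lantern 19–6.
Lantern defeats every rival head-to-head and is the Condorcet winner.

Lantern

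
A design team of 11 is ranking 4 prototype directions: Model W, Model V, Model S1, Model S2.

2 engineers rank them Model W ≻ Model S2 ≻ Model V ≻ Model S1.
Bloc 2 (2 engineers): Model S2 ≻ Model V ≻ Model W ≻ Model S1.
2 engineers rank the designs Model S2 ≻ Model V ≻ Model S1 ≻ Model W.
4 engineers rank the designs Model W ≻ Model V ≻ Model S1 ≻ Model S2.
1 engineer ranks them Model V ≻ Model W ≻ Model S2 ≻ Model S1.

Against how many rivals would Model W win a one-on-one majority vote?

Model W against each rival (11 engineers):
Model W–Model V: Model W 6–5.
Model W vs Model S1: Model W, 9–2.
Model W vs Model S2: Model W preferred on 2+4+1 = 7 ballots; Model W wins 7–4.
Model W beats Model V, Model S1, Model S2 — 3 pairwise wins.

3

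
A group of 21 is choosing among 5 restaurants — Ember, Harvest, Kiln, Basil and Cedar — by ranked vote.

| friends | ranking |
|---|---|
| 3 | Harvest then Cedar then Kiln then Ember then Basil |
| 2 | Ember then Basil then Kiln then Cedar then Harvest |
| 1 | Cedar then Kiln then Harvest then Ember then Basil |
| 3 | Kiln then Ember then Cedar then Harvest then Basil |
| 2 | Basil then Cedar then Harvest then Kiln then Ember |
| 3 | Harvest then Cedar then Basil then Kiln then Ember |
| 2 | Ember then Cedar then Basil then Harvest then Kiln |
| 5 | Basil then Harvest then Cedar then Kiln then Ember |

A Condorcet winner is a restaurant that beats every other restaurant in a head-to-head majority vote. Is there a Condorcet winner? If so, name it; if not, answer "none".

none

Head-to-head results (21 friends):
Ember vs Harvest: Harvest wins 14–7.
Ember vs Kiln: Kiln, 17–4.
Ember vs Basil: Ember, 11–10.
Ember vs Cedar: Cedar wins 14–7.
Harvest–Kiln: Harvest 15–6.
Harvest–Basil: Basil 11–10.
Harvest vs Cedar: Harvest wins 11–10.
Kiln–Basil: Basil 14–7.
Kiln vs Cedar: Cedar wins 16–5.
Basil vs Cedar: Cedar, 12–9.
Every restaurant loses at least once (Ember loses to Harvest; Harvest loses to Basil; Kiln loses to Harvest; Basil loses to Ember; Cedar loses to Harvest). The majority relation contains the cycle Ember → Basil → Harvest → Ember, so there is no Condorcet winner.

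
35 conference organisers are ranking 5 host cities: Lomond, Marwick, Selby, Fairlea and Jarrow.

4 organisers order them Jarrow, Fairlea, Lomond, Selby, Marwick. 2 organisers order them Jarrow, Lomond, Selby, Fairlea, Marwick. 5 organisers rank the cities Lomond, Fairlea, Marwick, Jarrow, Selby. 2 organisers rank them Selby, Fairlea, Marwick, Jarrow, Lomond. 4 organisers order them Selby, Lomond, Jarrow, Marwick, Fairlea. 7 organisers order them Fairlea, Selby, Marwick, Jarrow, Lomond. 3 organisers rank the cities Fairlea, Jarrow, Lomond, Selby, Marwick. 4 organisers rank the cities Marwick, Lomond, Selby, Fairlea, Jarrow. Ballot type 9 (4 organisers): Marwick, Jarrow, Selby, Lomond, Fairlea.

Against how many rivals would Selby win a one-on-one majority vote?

Selby against each rival (35 organisers):
Selby vs Lomond: 2+4+7+4 = 17 for Selby, 18 for Lomond — Lomond by 18–17.
Selby–Marwick: Selby 22–13.
Selby vs Fairlea: Fairlea wins 19–16.
Selby–Jarrow: Jarrow 18–17.
Selby beats Marwick; loses to Lomond, Fairlea, Jarrow — 1 pairwise win.

1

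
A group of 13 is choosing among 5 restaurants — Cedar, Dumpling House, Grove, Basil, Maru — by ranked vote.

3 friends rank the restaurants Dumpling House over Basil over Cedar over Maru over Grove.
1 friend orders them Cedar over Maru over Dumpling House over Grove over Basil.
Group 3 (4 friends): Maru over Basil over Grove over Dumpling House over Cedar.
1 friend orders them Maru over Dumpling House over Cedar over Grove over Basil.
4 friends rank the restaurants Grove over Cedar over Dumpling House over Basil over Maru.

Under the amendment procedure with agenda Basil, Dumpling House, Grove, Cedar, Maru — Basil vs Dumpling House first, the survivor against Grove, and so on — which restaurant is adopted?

Round 1: Basil vs Dumpling House — 4–9, Dumpling House advances.
Round 2: Dumpling House vs Grove — 5–8, Grove advances.
Round 3: Grove vs Cedar — 8–5, Grove advances.
Round 4: Grove vs Maru — 4–9, Maru advances.
The agenda winner is Maru.

Maru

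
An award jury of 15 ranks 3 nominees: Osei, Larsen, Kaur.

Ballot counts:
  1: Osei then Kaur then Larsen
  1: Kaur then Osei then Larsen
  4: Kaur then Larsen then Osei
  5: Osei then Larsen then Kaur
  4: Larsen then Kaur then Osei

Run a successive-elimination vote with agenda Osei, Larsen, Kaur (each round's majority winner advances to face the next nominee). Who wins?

Larsen

Round 1: Osei vs Larsen — 7–8, Larsen advances.
Round 2: Larsen vs Kaur — 9–6, Larsen advances.
The agenda winner is Larsen.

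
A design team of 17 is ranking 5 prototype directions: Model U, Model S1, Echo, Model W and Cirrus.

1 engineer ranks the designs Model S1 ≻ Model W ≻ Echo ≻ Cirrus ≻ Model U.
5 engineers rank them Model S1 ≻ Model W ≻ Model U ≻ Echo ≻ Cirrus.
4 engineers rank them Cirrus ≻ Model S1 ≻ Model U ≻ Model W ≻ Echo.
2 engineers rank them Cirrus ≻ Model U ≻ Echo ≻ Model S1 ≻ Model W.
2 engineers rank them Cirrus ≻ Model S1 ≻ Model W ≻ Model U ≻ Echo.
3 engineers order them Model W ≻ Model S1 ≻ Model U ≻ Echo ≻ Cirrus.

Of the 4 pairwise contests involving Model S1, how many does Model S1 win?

4

Model S1 against each rival (17 engineers):
Model S1 vs Model U: 15 to 2, Model S1.
Model S1 vs Echo: 15 to 2, Model S1.
Model S1 vs Model W: Model S1, 14–3.
Model S1 vs Cirrus: 1+5+3 = 9 for Model S1, 8 for Cirrus — Model S1 by 9–8.
Model S1 beats Model U, Echo, Model W, Cirrus — 4 pairwise wins.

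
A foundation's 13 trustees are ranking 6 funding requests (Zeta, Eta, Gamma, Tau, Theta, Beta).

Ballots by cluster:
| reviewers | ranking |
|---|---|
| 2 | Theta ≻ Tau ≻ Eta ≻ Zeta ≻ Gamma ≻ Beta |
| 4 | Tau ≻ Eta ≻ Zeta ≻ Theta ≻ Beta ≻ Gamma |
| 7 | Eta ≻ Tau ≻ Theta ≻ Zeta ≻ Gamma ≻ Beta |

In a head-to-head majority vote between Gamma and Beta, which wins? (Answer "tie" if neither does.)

Ballots ranking Gamma above Beta: 2 + 7 = 9.
Ballots ranking Beta above Gamma: 13 − 9 = 4.
Gamma wins the head-to-head 9–4.

Gamma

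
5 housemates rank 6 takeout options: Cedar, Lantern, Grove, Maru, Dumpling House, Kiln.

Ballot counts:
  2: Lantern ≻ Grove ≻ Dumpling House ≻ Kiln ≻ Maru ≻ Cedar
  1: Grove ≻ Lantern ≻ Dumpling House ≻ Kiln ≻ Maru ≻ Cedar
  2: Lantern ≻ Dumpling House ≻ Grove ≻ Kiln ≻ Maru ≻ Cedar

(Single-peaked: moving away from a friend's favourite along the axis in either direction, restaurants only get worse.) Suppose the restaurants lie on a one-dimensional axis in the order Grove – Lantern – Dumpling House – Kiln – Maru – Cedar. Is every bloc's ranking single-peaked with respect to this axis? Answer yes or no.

yes

Axis positions: Grove=1, Lantern=2, Dumpling House=3, Kiln=4, Maru=5, Cedar=6.
Bloc 1 (peak Lantern at position 2): ranking walks positions 2-1-3-4-5-6, expanding outward from the peak — single-peaked.
Bloc 2 (peak Grove at position 1): ranking walks positions 1-2-3-4-5-6, expanding outward from the peak — single-peaked.
Bloc 3 (peak Lantern at position 2): ranking walks positions 2-3-1-4-5-6, expanding outward from the peak — single-peaked.
Every ranking is single-peaked on this axis.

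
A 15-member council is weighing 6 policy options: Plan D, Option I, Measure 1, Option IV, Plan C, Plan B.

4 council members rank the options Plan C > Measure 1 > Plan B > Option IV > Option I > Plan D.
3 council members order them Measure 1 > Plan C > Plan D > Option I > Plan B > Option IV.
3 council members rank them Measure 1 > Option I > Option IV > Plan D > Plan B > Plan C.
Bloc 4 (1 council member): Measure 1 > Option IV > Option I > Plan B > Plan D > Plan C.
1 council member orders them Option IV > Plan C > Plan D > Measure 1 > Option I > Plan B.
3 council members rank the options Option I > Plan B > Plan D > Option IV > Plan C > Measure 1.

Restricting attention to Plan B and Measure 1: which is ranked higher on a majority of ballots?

Ballots ranking Plan B above Measure 1: 3.
Ballots ranking Measure 1 above Plan B: 15 − 3 = 12.
Measure 1 wins the head-to-head 12–3.

Measure 1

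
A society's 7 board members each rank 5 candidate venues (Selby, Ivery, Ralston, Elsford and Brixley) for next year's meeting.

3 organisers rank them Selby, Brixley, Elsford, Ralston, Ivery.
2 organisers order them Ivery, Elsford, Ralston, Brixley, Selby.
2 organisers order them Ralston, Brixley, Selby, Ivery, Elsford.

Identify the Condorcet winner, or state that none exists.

Pairwise majorities:
Selby vs Ivery: Selby preferred on 3+2 = 5 ballots; Selby wins 5–2.
Selby vs Ralston: Ralston, 4–3.
Selby vs Elsford: Selby preferred on 3+2 = 5 ballots; Selby wins 5–2.
Selby vs Brixley: Brixley wins 4–3.
Ivery vs Ralston: Ivery is ranked higher on 2 ballots, Ralston on 5. Ralston wins 5–2.
Ivery vs Elsford: Ivery is ranked higher on 2+2 = 4 ballots, Elsford on 3. Ivery wins 4–3.
Ivery vs Brixley: 2 for Ivery, 5 for Brixley — Brixley by 5–2.
Ralston vs Elsford: 2 for Ralston, 5 for Elsford — Elsford by 5–2.
Ralston vs Brixley: 4 to 3, Ralston.
Elsford vs Brixley: Brixley wins 5–2.
Every city loses at least once (Selby loses to Ralston; Ivery loses to Selby; Ralston loses to Elsford; Elsford loses to Selby; Brixley loses to Ralston). The majority relation contains the cycle Selby > Elsford > Ralston > Selby, so there is no Condorcet winner.

none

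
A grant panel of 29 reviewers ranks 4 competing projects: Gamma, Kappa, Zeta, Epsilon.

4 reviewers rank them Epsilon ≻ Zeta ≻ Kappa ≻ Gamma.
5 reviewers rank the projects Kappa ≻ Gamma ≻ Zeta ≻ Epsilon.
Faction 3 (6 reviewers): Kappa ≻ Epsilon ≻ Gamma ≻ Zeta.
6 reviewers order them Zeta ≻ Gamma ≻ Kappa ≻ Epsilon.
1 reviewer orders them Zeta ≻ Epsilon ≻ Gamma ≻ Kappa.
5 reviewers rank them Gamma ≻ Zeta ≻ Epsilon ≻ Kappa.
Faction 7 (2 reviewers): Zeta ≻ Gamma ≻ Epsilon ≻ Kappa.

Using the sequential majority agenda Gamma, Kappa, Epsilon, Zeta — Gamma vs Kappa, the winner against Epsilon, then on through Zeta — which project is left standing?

Round 1: Gamma vs Kappa — 14–15, Kappa advances.
Round 2: Kappa vs Epsilon — 17–12, Kappa advances.
Round 3: Kappa vs Zeta — 11–18, Zeta advances.
Zeta survives the agenda.

Zeta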